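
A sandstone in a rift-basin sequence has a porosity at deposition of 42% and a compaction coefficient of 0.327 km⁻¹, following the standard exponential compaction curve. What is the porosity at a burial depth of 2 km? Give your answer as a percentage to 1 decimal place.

φ = φ₀·exp(−k·d) = 0.42 × exp(−0.327 × 2) = 0.42 × exp(−0.654)
  = 0.42 × 0.5200 = 0.2184

21.8%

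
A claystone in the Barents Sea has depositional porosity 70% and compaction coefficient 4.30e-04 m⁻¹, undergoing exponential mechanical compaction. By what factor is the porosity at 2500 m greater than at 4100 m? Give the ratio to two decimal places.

Working in km (1 km = 1000 m; k in km⁻¹ = k in m⁻¹ × 1000):
phi(z₁)/phi(z₂) = e^(−k·z₁)/e^(−k·z₂) = e^{k(z₂−z₁)}
= exp(0.43 × 1.6) = exp(0.688) = 1.9897

1.99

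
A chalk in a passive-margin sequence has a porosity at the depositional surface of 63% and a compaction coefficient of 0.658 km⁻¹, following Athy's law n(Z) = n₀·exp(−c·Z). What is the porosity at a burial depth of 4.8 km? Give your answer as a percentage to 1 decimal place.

n = n₀·exp(−c·Z) = 0.63 × exp(−0.658 × 4.8) = 0.63 × exp(−3.158)
  = 0.63 × 0.0425 = 0.0268

2.7%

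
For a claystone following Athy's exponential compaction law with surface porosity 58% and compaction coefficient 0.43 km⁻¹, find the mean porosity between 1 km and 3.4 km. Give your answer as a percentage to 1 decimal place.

23.5%

⟨phi⟩ = (1/(Z₂−Z₁)) ∫ phi₀ e^(−kZ) dZ = phi₀·(e^(−k·Z₁) − e^(−k·Z₂)) / (k·(Z₂−Z₁))
e^(−0.43×1) = 0.6505; e^(−0.43×3.4) = 0.2318
⟨phi⟩ = 0.58 × (0.6505 − 0.2318) / (0.43 × 2.4) = 0.58 × 0.4058 = 0.2353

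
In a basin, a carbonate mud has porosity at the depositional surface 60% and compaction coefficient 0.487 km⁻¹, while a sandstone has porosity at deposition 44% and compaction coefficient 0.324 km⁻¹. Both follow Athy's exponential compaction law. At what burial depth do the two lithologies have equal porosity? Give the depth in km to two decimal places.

Set phi₀ₐ e^(−cₐd) = phi₀ᵦ e^(−cᵦd) ⇒ ln(phi₀ₐ/phi₀ᵦ) = (cₐ − cᵦ)·d
d = ln(0.6/0.44) / (0.487 − 0.324) = 0.3102 / 0.163 = 1.903 km

1.90 km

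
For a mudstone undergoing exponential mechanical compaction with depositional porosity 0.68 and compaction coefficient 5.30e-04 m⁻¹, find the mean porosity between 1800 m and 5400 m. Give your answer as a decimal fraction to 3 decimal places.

Working in km (1 km = 1000 m; c in km⁻¹ = c in m⁻¹ × 1000):
⟨n⟩ = (1/(Z₂−Z₁)) ∫ n₀ e^(−cZ) dZ = n₀·(e^(−c·Z₁) − e^(−c·Z₂)) / (c·(Z₂−Z₁))
e^(−0.53×1.8) = 0.3852; e^(−0.53×5.4) = 0.0572
⟨n⟩ = 0.68 × (0.3852 − 0.0572) / (0.53 × 3.6) = 0.68 × 0.1719 = 0.1169

0.117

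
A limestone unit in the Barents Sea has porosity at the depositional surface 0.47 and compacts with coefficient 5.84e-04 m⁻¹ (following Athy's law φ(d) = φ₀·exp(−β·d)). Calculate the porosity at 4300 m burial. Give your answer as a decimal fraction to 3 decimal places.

Working in km (1 km = 1000 m; β in km⁻¹ = β in m⁻¹ × 1000):
φ = φ₀·exp(−β·d) = 0.47 × exp(−0.584 × 4.3) = 0.47 × exp(−2.511)
  = 0.47 × 0.0812 = 0.0382

0.038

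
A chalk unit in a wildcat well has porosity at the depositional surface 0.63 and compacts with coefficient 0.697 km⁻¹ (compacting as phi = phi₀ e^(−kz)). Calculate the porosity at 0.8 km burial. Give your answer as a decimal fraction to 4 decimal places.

phi = phi₀·exp(−k·z) = 0.63 × exp(−0.697 × 0.8) = 0.63 × exp(−0.5576)
  = 0.63 × 0.5726 = 0.3607

0.3607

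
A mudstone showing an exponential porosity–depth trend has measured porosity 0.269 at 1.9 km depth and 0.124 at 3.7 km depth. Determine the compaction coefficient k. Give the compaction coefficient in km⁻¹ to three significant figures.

Athy: n(z) = n₀ e^(−kz) ⇒ n₁/n₂ = e^{k(z₂−z₁)} ⇒ k = ln(n₁/n₂)/(z₂−z₁)
k = ln(0.269/0.124) / (3.7 − 1.9) = ln(2.169) / 1.8 = 0.7744 / 1.8 = 0.4302 km⁻¹

0.430 km⁻¹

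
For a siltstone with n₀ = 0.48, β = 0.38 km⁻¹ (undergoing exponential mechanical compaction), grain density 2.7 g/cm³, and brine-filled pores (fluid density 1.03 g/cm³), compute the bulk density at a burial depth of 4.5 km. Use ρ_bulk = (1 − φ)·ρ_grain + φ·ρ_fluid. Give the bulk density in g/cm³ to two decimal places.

Porosity at depth: n = 0.48·exp(−0.38×4.5) = 0.48×0.1809 = 0.0868
Bulk density: ρ_b = (1−n)ρ_g + n·ρ_f = 0.9132×2.7 + 0.0868×1.03
       = 2.466 + 0.089 = 2.555 g/cm³

2.56 g/cm³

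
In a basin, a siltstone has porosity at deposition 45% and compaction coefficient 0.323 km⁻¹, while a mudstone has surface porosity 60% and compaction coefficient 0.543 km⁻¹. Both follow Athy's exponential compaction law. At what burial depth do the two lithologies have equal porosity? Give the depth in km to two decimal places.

Set n₀ₐ e^(−βₐZ) = n₀ᵦ e^(−βᵦZ) ⇒ ln(n₀ₐ/n₀ᵦ) = (βₐ − βᵦ)·Z
Z = ln(0.45/0.6) / (0.323 − 0.543) = -0.2877 / -0.22 = 1.308 km

1.31 km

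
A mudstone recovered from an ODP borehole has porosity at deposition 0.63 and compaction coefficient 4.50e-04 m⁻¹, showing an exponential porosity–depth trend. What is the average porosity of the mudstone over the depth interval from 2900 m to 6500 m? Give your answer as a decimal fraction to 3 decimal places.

Working in km (1 km = 1000 m; k in km⁻¹ = k in m⁻¹ × 1000):
⟨phi⟩ = (1/(z₂−z₁)) ∫ phi₀ e^(−kz) dz = phi₀·(e^(−k·z₁) − e^(−k·z₂)) / (k·(z₂−z₁))
e^(−0.45×2.9) = 0.2712; e^(−0.45×6.5) = 0.0537
⟨phi⟩ = 0.63 × (0.2712 − 0.0537) / (0.45 × 3.6) = 0.63 × 0.1343 = 0.0846

0.085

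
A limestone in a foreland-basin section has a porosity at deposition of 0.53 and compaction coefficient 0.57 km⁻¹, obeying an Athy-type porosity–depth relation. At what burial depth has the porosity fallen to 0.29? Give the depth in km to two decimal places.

1.06 km

Invert Athy's law: d = ln(n₀/n) / β
d = ln(0.53/0.29) / 0.57 = ln(1.828) / 0.57 = 0.6030 / 0.57 = 1.058 km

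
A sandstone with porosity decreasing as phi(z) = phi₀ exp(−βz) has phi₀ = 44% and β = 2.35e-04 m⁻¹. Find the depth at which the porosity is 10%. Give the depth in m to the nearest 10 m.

6300 m

Working in km (1 km = 1000 m; β in km⁻¹ = β in m⁻¹ × 1000):
Invert Athy's law: z = ln(phi₀/phi) / β
z = ln(0.44/0.1) / 0.235 = ln(4.4) / 0.235 = 1.4816 / 0.235 = 6.305 km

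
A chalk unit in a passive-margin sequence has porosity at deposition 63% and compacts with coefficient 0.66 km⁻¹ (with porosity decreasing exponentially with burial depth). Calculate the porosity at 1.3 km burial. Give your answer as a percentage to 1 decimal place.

phi = phi₀·exp(−β·d) = 0.63 × exp(−0.66 × 1.3) = 0.63 × exp(−0.858)
  = 0.63 × 0.4240 = 0.2671

26.7%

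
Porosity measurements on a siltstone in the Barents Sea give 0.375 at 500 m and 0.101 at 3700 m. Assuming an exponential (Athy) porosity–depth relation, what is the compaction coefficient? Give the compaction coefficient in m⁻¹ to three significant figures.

0.000410 m⁻¹

Working in km (1 km = 1000 m; k in km⁻¹ = k in m⁻¹ × 1000):
Athy: phi(d) = phi₀ e^(−kd) ⇒ phi₁/phi₂ = e^{k(d₂−d₁)} ⇒ k = ln(phi₁/phi₂)/(d₂−d₁)
k = ln(0.375/0.101) / (3.7 − 0.5) = ln(3.713) / 3.2 = 1.3118 / 3.2 = 0.4099 km⁻¹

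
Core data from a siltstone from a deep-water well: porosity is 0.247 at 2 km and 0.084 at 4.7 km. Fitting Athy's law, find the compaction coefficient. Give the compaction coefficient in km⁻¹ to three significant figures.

Athy: φ(z) = φ₀ e^(−βz) ⇒ φ₁/φ₂ = e^{β(z₂−z₁)} ⇒ β = ln(φ₁/φ₂)/(z₂−z₁)
β = ln(0.247/0.084) / (4.7 − 2) = ln(2.94) / 2.7 = 1.0786 / 2.7 = 0.3995 km⁻¹

0.399 km⁻¹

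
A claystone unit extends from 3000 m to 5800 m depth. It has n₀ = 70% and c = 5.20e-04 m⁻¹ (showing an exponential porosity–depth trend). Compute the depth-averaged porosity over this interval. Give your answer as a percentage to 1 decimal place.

7.7%

Working in km (1 km = 1000 m; c in km⁻¹ = c in m⁻¹ × 1000):
⟨n⟩ = (1/(Z₂−Z₁)) ∫ n₀ e^(−cZ) dZ = n₀·(e^(−c·Z₁) − e^(−c·Z₂)) / (c·(Z₂−Z₁))
e^(−0.52×3) = 0.2101; e^(−0.52×5.8) = 0.0490
⟨n⟩ = 0.7 × (0.2101 − 0.0490) / (0.52 × 2.8) = 0.7 × 0.1107 = 0.0775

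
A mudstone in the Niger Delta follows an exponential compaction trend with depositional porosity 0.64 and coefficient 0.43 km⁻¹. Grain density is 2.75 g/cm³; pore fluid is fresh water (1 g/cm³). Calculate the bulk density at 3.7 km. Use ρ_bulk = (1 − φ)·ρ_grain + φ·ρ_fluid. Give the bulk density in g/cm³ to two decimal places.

Porosity at depth: φ = 0.64·exp(−0.43×3.7) = 0.64×0.2037 = 0.1304
Bulk density: ρ_b = (1−φ)ρ_g + φ·ρ_f = 0.8696×2.75 + 0.1304×1
       = 2.391 + 0.130 = 2.522 g/cm³

2.52 g/cm³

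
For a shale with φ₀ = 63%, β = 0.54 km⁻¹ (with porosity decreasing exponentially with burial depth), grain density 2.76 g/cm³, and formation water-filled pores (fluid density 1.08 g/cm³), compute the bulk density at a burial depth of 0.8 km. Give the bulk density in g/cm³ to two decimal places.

2.07 g/cm³

Porosity at depth: φ = 0.63·exp(−0.54×0.8) = 0.63×0.6492 = 0.4090
Bulk density: ρ_b = (1−φ)ρ_g + φ·ρ_f = 0.5910×2.76 + 0.4090×1.08
       = 1.631 + 0.442 = 2.073 g/cm³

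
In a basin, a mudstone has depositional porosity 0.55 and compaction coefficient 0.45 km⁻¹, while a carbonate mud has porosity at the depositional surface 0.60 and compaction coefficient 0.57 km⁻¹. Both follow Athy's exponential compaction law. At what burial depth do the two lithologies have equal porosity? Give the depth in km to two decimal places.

Set phi₀ₐ e^(−βₐZ) = phi₀ᵦ e^(−βᵦZ) ⇒ ln(phi₀ₐ/phi₀ᵦ) = (βₐ − βᵦ)·Z
Z = ln(0.55/0.6) / (0.45 − 0.57) = -0.0870 / -0.12 = 0.725 km

0.73 km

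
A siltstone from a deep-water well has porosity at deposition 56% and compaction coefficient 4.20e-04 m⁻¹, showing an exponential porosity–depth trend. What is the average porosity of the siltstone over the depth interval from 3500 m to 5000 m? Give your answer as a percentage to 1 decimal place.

Working in km (1 km = 1000 m; c in km⁻¹ = c in m⁻¹ × 1000):
⟨phi⟩ = (1/(z₂−z₁)) ∫ phi₀ e^(−cz) dz = phi₀·(e^(−c·z₁) − e^(−c·z₂)) / (c·(z₂−z₁))
e^(−0.42×3.5) = 0.2299; e^(−0.42×5) = 0.1225
⟨phi⟩ = 0.56 × (0.2299 − 0.1225) / (0.42 × 1.5) = 0.56 × 0.1706 = 0.0955

9.6%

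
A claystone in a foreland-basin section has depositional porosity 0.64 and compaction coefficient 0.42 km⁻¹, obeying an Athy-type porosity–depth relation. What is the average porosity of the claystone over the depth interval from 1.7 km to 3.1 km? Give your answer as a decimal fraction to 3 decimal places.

⟨n⟩ = (1/(d₂−d₁)) ∫ n₀ e^(−kd) dd = n₀·(e^(−k·d₁) − e^(−k·d₂)) / (k·(d₂−d₁))
e^(−0.42×1.7) = 0.4897; e^(−0.42×3.1) = 0.2720
⟨n⟩ = 0.64 × (0.4897 − 0.2720) / (0.42 × 1.4) = 0.64 × 0.3702 = 0.2369

0.237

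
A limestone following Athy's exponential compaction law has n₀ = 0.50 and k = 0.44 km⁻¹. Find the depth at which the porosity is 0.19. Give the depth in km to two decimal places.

2.20 km

Invert Athy's law: Z = ln(n₀/n) / k
Z = ln(0.5/0.19) / 0.44 = ln(2.632) / 0.44 = 0.9676 / 0.44 = 2.199 km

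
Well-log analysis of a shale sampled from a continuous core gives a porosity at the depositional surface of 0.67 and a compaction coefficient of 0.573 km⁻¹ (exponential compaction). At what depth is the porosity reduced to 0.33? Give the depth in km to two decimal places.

Invert Athy's law: d = ln(n₀/n) / c
d = ln(0.67/0.33) / 0.573 = ln(2.03) / 0.573 = 0.7082 / 0.573 = 1.236 km

1.24 km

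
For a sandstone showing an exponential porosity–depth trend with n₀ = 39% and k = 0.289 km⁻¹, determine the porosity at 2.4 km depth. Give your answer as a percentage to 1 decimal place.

n = n₀·exp(−k·Z) = 0.39 × exp(−0.289 × 2.4) = 0.39 × exp(−0.6936)
  = 0.39 × 0.4998 = 0.1949

19.5%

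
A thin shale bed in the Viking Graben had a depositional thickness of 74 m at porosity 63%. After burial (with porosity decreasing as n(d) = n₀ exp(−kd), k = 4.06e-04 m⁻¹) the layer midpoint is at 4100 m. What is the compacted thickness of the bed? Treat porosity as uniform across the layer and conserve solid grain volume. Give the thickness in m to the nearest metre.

31 m

Working in km (1 km = 1000 m; k in km⁻¹ = k in m⁻¹ × 1000):
Porosity at 4.1 km: n = 0.63·exp(−0.406×4.1) = 0.1192
Solid-volume conservation: h(1−n) = h₀(1−n₀) ⇒ h = h₀·(1−n₀)/(1−n)
h = 0.074 × (1 − 0.63)/(1 − 0.1192) = 0.074 × 0.4201 = 0.0311 km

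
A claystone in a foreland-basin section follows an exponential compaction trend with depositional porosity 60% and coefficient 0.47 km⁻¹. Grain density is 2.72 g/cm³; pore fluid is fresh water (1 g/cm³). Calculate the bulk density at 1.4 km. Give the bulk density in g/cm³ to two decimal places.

Porosity at depth: φ = 0.6·exp(−0.47×1.4) = 0.6×0.5179 = 0.3107
Bulk density: ρ_b = (1−φ)ρ_g + φ·ρ_f = 0.6893×2.72 + 0.3107×1
       = 1.875 + 0.311 = 2.186 g/cm³

2.19 g/cm³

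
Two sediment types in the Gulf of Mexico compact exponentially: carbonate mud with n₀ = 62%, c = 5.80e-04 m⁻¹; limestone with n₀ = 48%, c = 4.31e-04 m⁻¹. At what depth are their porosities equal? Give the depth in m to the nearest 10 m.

1720 m

Working in km (1 km = 1000 m; c in km⁻¹ = c in m⁻¹ × 1000):
Set n₀ₐ e^(−cₐd) = n₀ᵦ e^(−cᵦd) ⇒ ln(n₀ₐ/n₀ᵦ) = (cₐ − cᵦ)·d
d = ln(0.62/0.48) / (0.58 − 0.431) = 0.2559 / 0.149 = 1.718 km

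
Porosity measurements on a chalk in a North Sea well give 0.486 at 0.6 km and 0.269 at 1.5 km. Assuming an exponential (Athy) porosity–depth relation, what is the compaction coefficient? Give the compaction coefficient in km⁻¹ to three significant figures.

0.657 km⁻¹

Athy: φ(d) = φ₀ e^(−cd) ⇒ φ₁/φ₂ = e^{c(d₂−d₁)} ⇒ c = ln(φ₁/φ₂)/(d₂−d₁)
c = ln(0.486/0.269) / (1.5 − 0.6) = ln(1.807) / 0.9 = 0.5915 / 0.9 = 0.6572 km⁻¹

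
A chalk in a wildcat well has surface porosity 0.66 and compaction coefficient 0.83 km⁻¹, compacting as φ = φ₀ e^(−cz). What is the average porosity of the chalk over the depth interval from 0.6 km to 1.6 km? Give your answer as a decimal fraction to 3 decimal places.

0.273

⟨φ⟩ = (1/(z₂−z₁)) ∫ φ₀ e^(−cz) dz = φ₀·(e^(−c·z₁) − e^(−c·z₂)) / (c·(z₂−z₁))
e^(−0.83×0.6) = 0.6077; e^(−0.83×1.6) = 0.2650
⟨φ⟩ = 0.66 × (0.6077 − 0.2650) / (0.83 × 1) = 0.66 × 0.4129 = 0.2725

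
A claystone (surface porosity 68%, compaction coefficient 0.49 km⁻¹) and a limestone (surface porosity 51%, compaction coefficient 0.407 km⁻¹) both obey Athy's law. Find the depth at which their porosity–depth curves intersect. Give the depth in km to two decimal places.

Set n₀ₐ e^(−kₐd) = n₀ᵦ e^(−kᵦd) ⇒ ln(n₀ₐ/n₀ᵦ) = (kₐ − kᵦ)·d
d = ln(0.68/0.51) / (0.49 − 0.407) = 0.2877 / 0.083 = 3.466 km

3.47 km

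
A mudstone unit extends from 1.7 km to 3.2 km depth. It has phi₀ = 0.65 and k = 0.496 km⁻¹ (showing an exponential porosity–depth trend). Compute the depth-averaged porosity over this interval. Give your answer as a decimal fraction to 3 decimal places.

0.197

⟨phi⟩ = (1/(z₂−z₁)) ∫ phi₀ e^(−kz) dz = phi₀·(e^(−k·z₁) − e^(−k·z₂)) / (k·(z₂−z₁))
e^(−0.496×1.7) = 0.4303; e^(−0.496×3.2) = 0.2045
⟨phi⟩ = 0.65 × (0.4303 − 0.2045) / (0.496 × 1.5) = 0.65 × 0.3035 = 0.1973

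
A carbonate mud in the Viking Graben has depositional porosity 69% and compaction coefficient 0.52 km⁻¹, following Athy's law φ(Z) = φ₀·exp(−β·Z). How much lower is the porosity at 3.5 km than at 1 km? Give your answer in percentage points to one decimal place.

29.8 percentage points

φ(1) = 0.69·e^(−0.52×1) = 0.4102
φ(3.5) = 0.69·e^(−0.52×3.5) = 0.1118
Δφ = 0.4102 − 0.1118 = 0.2984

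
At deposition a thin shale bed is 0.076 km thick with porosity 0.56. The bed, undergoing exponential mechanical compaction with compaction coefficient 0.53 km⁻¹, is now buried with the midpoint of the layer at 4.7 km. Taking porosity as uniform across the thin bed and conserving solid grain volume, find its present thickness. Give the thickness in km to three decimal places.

0.035 km

Porosity at 4.7 km: φ = 0.56·exp(−0.53×4.7) = 0.0464
Solid-volume conservation: h(1−φ) = h₀(1−φ₀) ⇒ h = h₀·(1−φ₀)/(1−φ)
h = 0.076 × (1 − 0.56)/(1 − 0.0464) = 0.076 × 0.4614 = 0.0351 km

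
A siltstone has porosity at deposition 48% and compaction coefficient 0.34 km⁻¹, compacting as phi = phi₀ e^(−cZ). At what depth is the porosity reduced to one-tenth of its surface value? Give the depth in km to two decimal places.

6.77 km

phi/phi₀ = 1/10 ⇒ exp(−c·Z) = 1/10 ⇒ Z = ln(10) / c
Z = 2.3026 / 0.34 = 6.772 km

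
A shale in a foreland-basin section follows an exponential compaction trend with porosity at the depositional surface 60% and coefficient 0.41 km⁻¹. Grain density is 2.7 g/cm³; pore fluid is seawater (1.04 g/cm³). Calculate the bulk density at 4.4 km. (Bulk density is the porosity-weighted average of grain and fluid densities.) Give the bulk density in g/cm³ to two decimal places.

2.54 g/cm³

Porosity at depth: φ = 0.6·exp(−0.41×4.4) = 0.6×0.1646 = 0.0988
Bulk density: ρ_b = (1−φ)ρ_g + φ·ρ_f = 0.9012×2.7 + 0.0988×1.04
       = 2.433 + 0.103 = 2.536 g/cm³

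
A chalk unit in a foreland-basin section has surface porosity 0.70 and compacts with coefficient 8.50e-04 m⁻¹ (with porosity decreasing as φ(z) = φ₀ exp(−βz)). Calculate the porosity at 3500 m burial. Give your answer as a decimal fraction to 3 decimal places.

Working in km (1 km = 1000 m; β in km⁻¹ = β in m⁻¹ × 1000):
φ = φ₀·exp(−β·z) = 0.7 × exp(−0.85 × 3.5) = 0.7 × exp(−2.975)
  = 0.7 × 0.0510 = 0.0357

0.036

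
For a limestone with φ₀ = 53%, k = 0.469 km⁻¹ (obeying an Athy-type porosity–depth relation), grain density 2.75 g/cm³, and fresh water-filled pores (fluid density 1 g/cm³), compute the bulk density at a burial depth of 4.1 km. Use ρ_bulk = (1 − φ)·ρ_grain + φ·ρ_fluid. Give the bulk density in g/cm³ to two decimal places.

Porosity at depth: φ = 0.53·exp(−0.469×4.1) = 0.53×0.1462 = 0.0775
Bulk density: ρ_b = (1−φ)ρ_g + φ·ρ_f = 0.9225×2.75 + 0.0775×1
       = 2.537 + 0.077 = 2.614 g/cm³

2.61 g/cm³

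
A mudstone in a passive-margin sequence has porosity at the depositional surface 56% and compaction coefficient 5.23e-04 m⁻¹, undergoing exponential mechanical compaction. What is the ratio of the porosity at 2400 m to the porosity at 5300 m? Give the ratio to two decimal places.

Working in km (1 km = 1000 m; β in km⁻¹ = β in m⁻¹ × 1000):
φ(Z₁)/φ(Z₂) = e^(−β·Z₁)/e^(−β·Z₂) = e^{β(Z₂−Z₁)}
= exp(0.523 × 2.9) = exp(1.517) = 4.5572

4.56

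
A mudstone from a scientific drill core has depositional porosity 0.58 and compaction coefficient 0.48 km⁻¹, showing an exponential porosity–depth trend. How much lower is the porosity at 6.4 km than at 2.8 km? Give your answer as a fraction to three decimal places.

n(2.8) = 0.58·e^(−0.48×2.8) = 0.1513
n(6.4) = 0.58·e^(−0.48×6.4) = 0.0269
Δn = 0.1513 − 0.0269 = 0.1244

0.124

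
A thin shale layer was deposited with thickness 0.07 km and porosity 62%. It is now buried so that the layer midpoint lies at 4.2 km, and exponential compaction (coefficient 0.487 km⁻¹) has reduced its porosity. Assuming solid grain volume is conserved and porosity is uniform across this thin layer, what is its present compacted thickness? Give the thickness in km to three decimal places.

0.029 km

Porosity at 4.2 km: n = 0.62·exp(−0.487×4.2) = 0.0802
Solid-volume conservation: h(1−n) = h₀(1−n₀) ⇒ h = h₀·(1−n₀)/(1−n)
h = 0.07 × (1 − 0.62)/(1 − 0.0802) = 0.07 × 0.4131 = 0.0289 km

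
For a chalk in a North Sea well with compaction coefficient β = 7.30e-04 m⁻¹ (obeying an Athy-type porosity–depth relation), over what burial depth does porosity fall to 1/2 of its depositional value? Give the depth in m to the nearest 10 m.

Working in km (1 km = 1000 m; β in km⁻¹ = β in m⁻¹ × 1000):
phi/phi₀ = 1/2 ⇒ exp(−β·Z) = 1/2 ⇒ Z = ln(2) / β
Z = 0.6931 / 0.73 = 0.950 km

950 m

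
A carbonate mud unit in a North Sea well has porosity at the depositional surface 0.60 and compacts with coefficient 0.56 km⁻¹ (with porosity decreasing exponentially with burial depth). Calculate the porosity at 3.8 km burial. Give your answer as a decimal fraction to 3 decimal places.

0.071

n = n₀·exp(−c·d) = 0.6 × exp(−0.56 × 3.8) = 0.6 × exp(−2.128)
  = 0.6 × 0.1191 = 0.0714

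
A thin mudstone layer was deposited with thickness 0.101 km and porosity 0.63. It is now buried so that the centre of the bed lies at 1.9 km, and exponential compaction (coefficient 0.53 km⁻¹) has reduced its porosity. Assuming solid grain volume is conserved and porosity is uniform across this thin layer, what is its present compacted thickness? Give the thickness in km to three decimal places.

0.049 km

Porosity at 1.9 km: n = 0.63·exp(−0.53×1.9) = 0.2301
Solid-volume conservation: h(1−n) = h₀(1−n₀) ⇒ h = h₀·(1−n₀)/(1−n)
h = 0.101 × (1 − 0.63)/(1 − 0.2301) = 0.101 × 0.4806 = 0.0485 km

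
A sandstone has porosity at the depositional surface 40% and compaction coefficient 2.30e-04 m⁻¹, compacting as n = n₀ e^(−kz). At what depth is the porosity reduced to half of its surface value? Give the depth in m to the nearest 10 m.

Working in km (1 km = 1000 m; k in km⁻¹ = k in m⁻¹ × 1000):
n/n₀ = 1/2 ⇒ exp(−k·z) = 1/2 ⇒ z = ln(2) / k
z = 0.6931 / 0.23 = 3.014 km

3010 m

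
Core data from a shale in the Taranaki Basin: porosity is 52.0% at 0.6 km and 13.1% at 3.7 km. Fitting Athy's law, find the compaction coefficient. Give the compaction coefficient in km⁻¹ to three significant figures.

0.445 km⁻¹

Athy: φ(z) = φ₀ e^(−cz) ⇒ φ₁/φ₂ = e^{c(z₂−z₁)} ⇒ c = ln(φ₁/φ₂)/(z₂−z₁)
c = ln(0.52/0.131) / (3.7 − 0.6) = ln(3.969) / 3.1 = 1.3786 / 3.1 = 0.4447 km⁻¹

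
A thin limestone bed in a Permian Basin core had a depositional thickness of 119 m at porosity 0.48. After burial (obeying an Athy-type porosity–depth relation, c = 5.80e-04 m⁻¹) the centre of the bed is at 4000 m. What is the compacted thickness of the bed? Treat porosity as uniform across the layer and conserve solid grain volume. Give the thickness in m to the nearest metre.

65 m

Working in km (1 km = 1000 m; c in km⁻¹ = c in m⁻¹ × 1000):
Porosity at 4 km: n = 0.48·exp(−0.58×4) = 0.0472
Solid-volume conservation: h(1−n) = h₀(1−n₀) ⇒ h = h₀·(1−n₀)/(1−n)
h = 0.119 × (1 − 0.48)/(1 − 0.0472) = 0.119 × 0.5457 = 0.0649 km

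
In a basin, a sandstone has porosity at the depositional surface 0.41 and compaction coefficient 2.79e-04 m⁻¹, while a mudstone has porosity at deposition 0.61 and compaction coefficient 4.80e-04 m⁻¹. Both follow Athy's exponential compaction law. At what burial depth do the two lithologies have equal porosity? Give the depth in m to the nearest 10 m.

1980 m

Working in km (1 km = 1000 m; β in km⁻¹ = β in m⁻¹ × 1000):
Set n₀ₐ e^(−βₐZ) = n₀ᵦ e^(−βᵦZ) ⇒ ln(n₀ₐ/n₀ᵦ) = (βₐ − βᵦ)·Z
Z = ln(0.41/0.61) / (0.279 − 0.48) = -0.3973 / -0.201 = 1.977 km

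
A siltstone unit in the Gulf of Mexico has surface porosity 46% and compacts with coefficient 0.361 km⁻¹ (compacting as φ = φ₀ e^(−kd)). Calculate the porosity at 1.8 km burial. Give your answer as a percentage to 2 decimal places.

φ = φ₀·exp(−k·d) = 0.46 × exp(−0.361 × 1.8) = 0.46 × exp(−0.6498)
  = 0.46 × 0.5222 = 0.2402

24.02%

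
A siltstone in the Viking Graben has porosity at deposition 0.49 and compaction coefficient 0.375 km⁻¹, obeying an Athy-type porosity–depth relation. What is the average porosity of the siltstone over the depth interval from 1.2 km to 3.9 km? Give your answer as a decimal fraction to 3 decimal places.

0.196

⟨phi⟩ = (1/(d₂−d₁)) ∫ phi₀ e^(−cd) dd = phi₀·(e^(−c·d₁) − e^(−c·d₂)) / (c·(d₂−d₁))
e^(−0.375×1.2) = 0.6376; e^(−0.375×3.9) = 0.2317
⟨phi⟩ = 0.49 × (0.6376 − 0.2317) / (0.375 × 2.7) = 0.49 × 0.4010 = 0.1965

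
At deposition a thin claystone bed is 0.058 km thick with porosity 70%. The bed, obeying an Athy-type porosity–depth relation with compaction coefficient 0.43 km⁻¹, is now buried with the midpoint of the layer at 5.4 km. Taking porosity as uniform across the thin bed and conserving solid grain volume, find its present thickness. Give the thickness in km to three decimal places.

0.019 km

Porosity at 5.4 km: phi = 0.7·exp(−0.43×5.4) = 0.0687
Solid-volume conservation: h(1−phi) = h₀(1−phi₀) ⇒ h = h₀·(1−phi₀)/(1−phi)
h = 0.058 × (1 − 0.7)/(1 − 0.0687) = 0.058 × 0.3221 = 0.0187 km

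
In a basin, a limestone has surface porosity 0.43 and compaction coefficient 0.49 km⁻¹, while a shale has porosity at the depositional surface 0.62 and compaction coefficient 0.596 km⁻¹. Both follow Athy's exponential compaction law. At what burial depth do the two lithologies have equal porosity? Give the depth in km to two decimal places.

Set φ₀ₐ e^(−kₐz) = φ₀ᵦ e^(−kᵦz) ⇒ ln(φ₀ₐ/φ₀ᵦ) = (kₐ − kᵦ)·z
z = ln(0.43/0.62) / (0.49 − 0.596) = -0.3659 / -0.106 = 3.452 km

3.45 km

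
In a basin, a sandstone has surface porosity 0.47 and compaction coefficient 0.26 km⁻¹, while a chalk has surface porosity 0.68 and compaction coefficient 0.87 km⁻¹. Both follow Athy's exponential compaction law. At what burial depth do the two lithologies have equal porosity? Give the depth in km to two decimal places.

Set φ₀ₐ e^(−βₐz) = φ₀ᵦ e^(−βᵦz) ⇒ ln(φ₀ₐ/φ₀ᵦ) = (βₐ − βᵦ)·z
z = ln(0.47/0.68) / (0.26 − 0.87) = -0.3694 / -0.61 = 0.606 km

0.61 km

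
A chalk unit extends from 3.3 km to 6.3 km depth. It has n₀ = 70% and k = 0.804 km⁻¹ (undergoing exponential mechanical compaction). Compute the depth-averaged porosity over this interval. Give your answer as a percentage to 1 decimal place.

⟨n⟩ = (1/(Z₂−Z₁)) ∫ n₀ e^(−kZ) dZ = n₀·(e^(−k·Z₁) − e^(−k·Z₂)) / (k·(Z₂−Z₁))
e^(−0.804×3.3) = 0.0704; e^(−0.804×6.3) = 0.0063
⟨n⟩ = 0.7 × (0.0704 − 0.0063) / (0.804 × 3) = 0.7 × 0.0266 = 0.0186

1.9%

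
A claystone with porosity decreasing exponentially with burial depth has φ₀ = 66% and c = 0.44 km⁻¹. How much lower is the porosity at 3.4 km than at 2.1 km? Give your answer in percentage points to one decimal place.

φ(2.1) = 0.66·e^(−0.44×2.1) = 0.2620
φ(3.4) = 0.66·e^(−0.44×3.4) = 0.1479
Δφ = 0.2620 − 0.1479 = 0.1141

11.4 percentage points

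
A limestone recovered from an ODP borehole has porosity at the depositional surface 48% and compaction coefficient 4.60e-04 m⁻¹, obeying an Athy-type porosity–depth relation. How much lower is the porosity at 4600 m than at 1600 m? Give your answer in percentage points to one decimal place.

Working in km (1 km = 1000 m; c in km⁻¹ = c in m⁻¹ × 1000):
φ(1.6) = 0.48·e^(−0.46×1.6) = 0.2299
φ(4.6) = 0.48·e^(−0.46×4.6) = 0.0578
Δφ = 0.2299 − 0.0578 = 0.1721

17.2 percentage points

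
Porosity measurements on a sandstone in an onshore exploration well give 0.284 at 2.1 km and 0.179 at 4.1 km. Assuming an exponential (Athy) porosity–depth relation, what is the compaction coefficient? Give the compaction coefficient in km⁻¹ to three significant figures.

Athy: φ(Z) = φ₀ e^(−kZ) ⇒ φ₁/φ₂ = e^{k(Z₂−Z₁)} ⇒ k = ln(φ₁/φ₂)/(Z₂−Z₁)
k = ln(0.284/0.179) / (4.1 − 2.1) = ln(1.587) / 2 = 0.4616 / 2 = 0.2308 km⁻¹

0.231 km⁻¹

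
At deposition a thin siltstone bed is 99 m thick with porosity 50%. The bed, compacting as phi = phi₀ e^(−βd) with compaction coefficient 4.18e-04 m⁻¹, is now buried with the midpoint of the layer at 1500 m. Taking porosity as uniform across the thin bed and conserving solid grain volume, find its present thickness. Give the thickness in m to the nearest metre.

Working in km (1 km = 1000 m; β in km⁻¹ = β in m⁻¹ × 1000):
Porosity at 1.5 km: phi = 0.5·exp(−0.418×1.5) = 0.2671
Solid-volume conservation: h(1−phi) = h₀(1−phi₀) ⇒ h = h₀·(1−phi₀)/(1−phi)
h = 0.099 × (1 − 0.5)/(1 − 0.2671) = 0.099 × 0.6822 = 0.0675 km

68 m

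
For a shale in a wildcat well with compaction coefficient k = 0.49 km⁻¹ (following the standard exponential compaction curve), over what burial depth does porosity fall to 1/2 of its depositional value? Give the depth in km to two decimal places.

1.41 km

n/n₀ = 1/2 ⇒ exp(−k·Z) = 1/2 ⇒ Z = ln(2) / k
Z = 0.6931 / 0.49 = 1.415 km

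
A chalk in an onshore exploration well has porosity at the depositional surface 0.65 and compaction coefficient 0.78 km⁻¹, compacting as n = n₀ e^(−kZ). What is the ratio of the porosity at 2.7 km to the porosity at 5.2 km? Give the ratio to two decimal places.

7.03

n(Z₁)/n(Z₂) = e^(−k·Z₁)/e^(−k·Z₂) = e^{k(Z₂−Z₁)}
= exp(0.78 × 2.5) = exp(1.95) = 7.0287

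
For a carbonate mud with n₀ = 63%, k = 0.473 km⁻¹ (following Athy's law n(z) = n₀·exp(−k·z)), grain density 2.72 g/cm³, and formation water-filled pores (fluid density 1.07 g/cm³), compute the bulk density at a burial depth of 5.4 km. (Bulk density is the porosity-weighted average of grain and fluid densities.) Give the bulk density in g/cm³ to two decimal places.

Porosity at depth: n = 0.63·exp(−0.473×5.4) = 0.63×0.0778 = 0.0490
Bulk density: ρ_b = (1−n)ρ_g + n·ρ_f = 0.9510×2.72 + 0.0490×1.07
       = 2.587 + 0.052 = 2.639 g/cm³

2.64 g/cm³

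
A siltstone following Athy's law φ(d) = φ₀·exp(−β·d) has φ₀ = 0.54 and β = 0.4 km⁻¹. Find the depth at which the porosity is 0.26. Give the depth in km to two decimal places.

Invert Athy's law: d = ln(φ₀/φ) / β
d = ln(0.54/0.26) / 0.4 = ln(2.077) / 0.4 = 0.7309 / 0.4 = 1.827 km

1.83 km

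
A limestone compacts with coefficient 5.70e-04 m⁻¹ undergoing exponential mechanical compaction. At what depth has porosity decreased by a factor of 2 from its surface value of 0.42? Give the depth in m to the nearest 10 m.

Working in km (1 km = 1000 m; c in km⁻¹ = c in m⁻¹ × 1000):
n/n₀ = 1/2 ⇒ exp(−c·Z) = 1/2 ⇒ Z = ln(2) / c
Z = 0.6931 / 0.57 = 1.216 km

1220 m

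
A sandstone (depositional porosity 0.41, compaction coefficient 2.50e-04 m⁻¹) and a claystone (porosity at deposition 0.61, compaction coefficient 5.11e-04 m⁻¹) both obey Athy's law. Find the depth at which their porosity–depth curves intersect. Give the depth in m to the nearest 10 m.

1520 m

Working in km (1 km = 1000 m; k in km⁻¹ = k in m⁻¹ × 1000):
Set phi₀ₐ e^(−kₐd) = phi₀ᵦ e^(−kᵦd) ⇒ ln(phi₀ₐ/phi₀ᵦ) = (kₐ − kᵦ)·d
d = ln(0.41/0.61) / (0.25 − 0.511) = -0.3973 / -0.261 = 1.522 km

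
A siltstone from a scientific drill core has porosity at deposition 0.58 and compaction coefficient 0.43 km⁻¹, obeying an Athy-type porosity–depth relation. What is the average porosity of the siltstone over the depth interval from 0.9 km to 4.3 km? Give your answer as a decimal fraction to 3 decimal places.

0.207

⟨n⟩ = (1/(d₂−d₁)) ∫ n₀ e^(−kd) dd = n₀·(e^(−k·d₁) − e^(−k·d₂)) / (k·(d₂−d₁))
e^(−0.43×0.9) = 0.6791; e^(−0.43×4.3) = 0.1574
⟨n⟩ = 0.58 × (0.6791 − 0.1574) / (0.43 × 3.4) = 0.58 × 0.3568 = 0.2070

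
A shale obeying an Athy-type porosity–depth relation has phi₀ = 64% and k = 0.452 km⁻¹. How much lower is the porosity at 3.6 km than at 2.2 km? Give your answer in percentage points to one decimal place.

phi(2.2) = 0.64·e^(−0.452×2.2) = 0.2368
phi(3.6) = 0.64·e^(−0.452×3.6) = 0.1257
Δphi = 0.2368 − 0.1257 = 0.1110

11.1 percentage points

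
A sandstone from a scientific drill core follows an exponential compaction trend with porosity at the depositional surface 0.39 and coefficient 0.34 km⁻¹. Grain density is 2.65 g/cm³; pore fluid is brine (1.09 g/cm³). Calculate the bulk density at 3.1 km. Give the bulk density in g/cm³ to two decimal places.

Porosity at depth: n = 0.39·exp(−0.34×3.1) = 0.39×0.3485 = 0.1359
Bulk density: ρ_b = (1−n)ρ_g + n·ρ_f = 0.8641×2.65 + 0.1359×1.09
       = 2.290 + 0.148 = 2.438 g/cm³

2.44 g/cm³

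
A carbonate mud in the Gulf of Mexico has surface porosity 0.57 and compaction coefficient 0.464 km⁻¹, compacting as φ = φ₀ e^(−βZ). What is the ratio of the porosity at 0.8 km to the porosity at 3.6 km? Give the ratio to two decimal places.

φ(Z₁)/φ(Z₂) = e^(−β·Z₁)/e^(−β·Z₂) = e^{β(Z₂−Z₁)}
= exp(0.464 × 2.8) = exp(1.299) = 3.6664

3.67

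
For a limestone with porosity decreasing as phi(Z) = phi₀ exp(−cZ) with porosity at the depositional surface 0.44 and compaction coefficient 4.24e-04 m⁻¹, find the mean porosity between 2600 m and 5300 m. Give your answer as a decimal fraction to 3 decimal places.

Working in km (1 km = 1000 m; c in km⁻¹ = c in m⁻¹ × 1000):
⟨phi⟩ = (1/(Z₂−Z₁)) ∫ phi₀ e^(−cZ) dZ = phi₀·(e^(−c·Z₁) − e^(−c·Z₂)) / (c·(Z₂−Z₁))
e^(−0.424×2.6) = 0.3321; e^(−0.424×5.3) = 0.1057
⟨phi⟩ = 0.44 × (0.3321 − 0.1057) / (0.424 × 2.7) = 0.44 × 0.1977 = 0.0870

0.087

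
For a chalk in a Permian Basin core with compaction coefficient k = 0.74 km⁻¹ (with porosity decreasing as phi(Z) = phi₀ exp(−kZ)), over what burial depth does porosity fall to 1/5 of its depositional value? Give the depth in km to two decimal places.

phi/phi₀ = 1/5 ⇒ exp(−k·Z) = 1/5 ⇒ Z = ln(5) / k
Z = 1.6094 / 0.74 = 2.175 km

2.17 km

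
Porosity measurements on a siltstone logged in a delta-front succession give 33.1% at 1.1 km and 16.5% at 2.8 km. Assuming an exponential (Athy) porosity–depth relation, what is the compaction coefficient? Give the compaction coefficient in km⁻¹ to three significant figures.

Athy: φ(z) = φ₀ e^(−cz) ⇒ φ₁/φ₂ = e^{c(z₂−z₁)} ⇒ c = ln(φ₁/φ₂)/(z₂−z₁)
c = ln(0.331/0.165) / (2.8 − 1.1) = ln(2.006) / 1.7 = 0.6962 / 1.7 = 0.4095 km⁻¹

0.410 km⁻¹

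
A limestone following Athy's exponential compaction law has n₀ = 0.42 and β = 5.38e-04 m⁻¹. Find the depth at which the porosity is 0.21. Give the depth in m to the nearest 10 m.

Working in km (1 km = 1000 m; β in km⁻¹ = β in m⁻¹ × 1000):
Invert Athy's law: Z = ln(n₀/n) / β
Z = ln(0.42/0.21) / 0.538 = ln(2) / 0.538 = 0.6931 / 0.538 = 1.288 km

1290 m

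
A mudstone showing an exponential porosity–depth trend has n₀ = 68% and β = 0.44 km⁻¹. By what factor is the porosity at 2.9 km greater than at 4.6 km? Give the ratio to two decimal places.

n(z₁)/n(z₂) = e^(−β·z₁)/e^(−β·z₂) = e^{β(z₂−z₁)}
= exp(0.44 × 1.7) = exp(0.748) = 2.1128

2.11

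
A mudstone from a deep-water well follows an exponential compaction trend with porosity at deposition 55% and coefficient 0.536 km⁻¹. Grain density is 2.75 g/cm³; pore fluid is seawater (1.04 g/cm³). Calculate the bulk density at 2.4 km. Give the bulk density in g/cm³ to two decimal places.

2.49 g/cm³

Porosity at depth: n = 0.55·exp(−0.536×2.4) = 0.55×0.2763 = 0.1519
Bulk density: ρ_b = (1−n)ρ_g + n·ρ_f = 0.8481×2.75 + 0.1519×1.04
       = 2.332 + 0.158 = 2.490 g/cm³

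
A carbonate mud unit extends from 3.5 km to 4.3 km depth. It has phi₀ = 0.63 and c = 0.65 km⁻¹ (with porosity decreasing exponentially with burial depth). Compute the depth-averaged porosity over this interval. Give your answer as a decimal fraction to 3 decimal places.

0.050

⟨phi⟩ = (1/(z₂−z₁)) ∫ phi₀ e^(−cz) dz = phi₀·(e^(−c·z₁) − e^(−c·z₂)) / (c·(z₂−z₁))
e^(−0.65×3.5) = 0.1028; e^(−0.65×4.3) = 0.0611
⟨phi⟩ = 0.63 × (0.1028 − 0.0611) / (0.65 × 0.8) = 0.63 × 0.0802 = 0.0505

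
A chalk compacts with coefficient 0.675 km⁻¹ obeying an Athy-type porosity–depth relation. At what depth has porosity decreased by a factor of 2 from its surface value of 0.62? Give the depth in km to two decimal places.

1.03 km

phi/phi₀ = 1/2 ⇒ exp(−β·z) = 1/2 ⇒ z = ln(2) / β
z = 0.6931 / 0.675 = 1.027 km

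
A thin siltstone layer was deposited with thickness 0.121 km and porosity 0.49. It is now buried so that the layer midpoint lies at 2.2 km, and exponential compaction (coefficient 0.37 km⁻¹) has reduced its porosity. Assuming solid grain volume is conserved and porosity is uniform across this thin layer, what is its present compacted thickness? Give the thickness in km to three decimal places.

Porosity at 2.2 km: φ = 0.49·exp(−0.37×2.2) = 0.2171
Solid-volume conservation: h(1−φ) = h₀(1−φ₀) ⇒ h = h₀·(1−φ₀)/(1−φ)
h = 0.121 × (1 − 0.49)/(1 − 0.2171) = 0.121 × 0.6514 = 0.0788 km

0.079 km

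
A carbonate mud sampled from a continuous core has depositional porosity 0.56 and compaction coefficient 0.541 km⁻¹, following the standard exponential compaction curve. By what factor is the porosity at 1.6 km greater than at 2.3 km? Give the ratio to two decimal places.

1.46

n(Z₁)/n(Z₂) = e^(−c·Z₁)/e^(−c·Z₂) = e^{c(Z₂−Z₁)}
= exp(0.541 × 0.7) = exp(0.3787) = 1.4604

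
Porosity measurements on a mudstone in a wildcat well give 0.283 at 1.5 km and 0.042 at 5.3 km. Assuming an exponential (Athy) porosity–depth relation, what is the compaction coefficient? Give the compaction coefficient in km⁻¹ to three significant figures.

Athy: n(Z) = n₀ e^(−βZ) ⇒ n₁/n₂ = e^{β(Z₂−Z₁)} ⇒ β = ln(n₁/n₂)/(Z₂−Z₁)
β = ln(0.283/0.042) / (5.3 − 1.5) = ln(6.738) / 3.8 = 1.9078 / 3.8 = 0.502 km⁻¹

0.502 km⁻¹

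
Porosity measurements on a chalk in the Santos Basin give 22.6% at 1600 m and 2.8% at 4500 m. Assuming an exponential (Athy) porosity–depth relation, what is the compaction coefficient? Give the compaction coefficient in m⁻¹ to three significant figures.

Working in km (1 km = 1000 m; β in km⁻¹ = β in m⁻¹ × 1000):
Athy: n(z) = n₀ e^(−βz) ⇒ n₁/n₂ = e^{β(z₂−z₁)} ⇒ β = ln(n₁/n₂)/(z₂−z₁)
β = ln(0.226/0.028) / (4.5 − 1.6) = ln(8.071) / 2.9 = 2.0883 / 2.9 = 0.7201 km⁻¹

0.000720 m⁻¹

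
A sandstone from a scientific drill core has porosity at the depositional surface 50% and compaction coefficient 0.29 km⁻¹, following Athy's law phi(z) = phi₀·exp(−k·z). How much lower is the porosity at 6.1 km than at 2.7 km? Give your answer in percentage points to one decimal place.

phi(2.7) = 0.5·e^(−0.29×2.7) = 0.2285
phi(6.1) = 0.5·e^(−0.29×6.1) = 0.0853
Δphi = 0.2285 − 0.0853 = 0.1433

14.3 percentage points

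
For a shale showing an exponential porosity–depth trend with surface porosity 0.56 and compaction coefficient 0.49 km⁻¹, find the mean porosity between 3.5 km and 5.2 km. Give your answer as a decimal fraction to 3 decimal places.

⟨φ⟩ = (1/(Z₂−Z₁)) ∫ φ₀ e^(−kZ) dZ = φ₀·(e^(−k·Z₁) − e^(−k·Z₂)) / (k·(Z₂−Z₁))
e^(−0.49×3.5) = 0.1800; e^(−0.49×5.2) = 0.0782
⟨φ⟩ = 0.56 × (0.1800 − 0.0782) / (0.49 × 1.7) = 0.56 × 0.1221 = 0.0684

0.068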